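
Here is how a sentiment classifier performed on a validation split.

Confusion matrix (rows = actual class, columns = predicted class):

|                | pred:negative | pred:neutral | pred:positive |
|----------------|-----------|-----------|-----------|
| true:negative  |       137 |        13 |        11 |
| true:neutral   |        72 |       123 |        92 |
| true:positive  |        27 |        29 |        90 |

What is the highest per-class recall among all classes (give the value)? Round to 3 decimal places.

0.851

Per-class recall (TP/(TP+FN)):
  negative: TP=137, FN=13+11=24 → 137/161 = 0.8509
  neutral: TP=123, FN=72+92=164 → 123/287 = 0.4286
  positive: TP=90, FN=27+29=56 → 90/146 = 0.6164
Highest is class 'negative' with recall = 0.851.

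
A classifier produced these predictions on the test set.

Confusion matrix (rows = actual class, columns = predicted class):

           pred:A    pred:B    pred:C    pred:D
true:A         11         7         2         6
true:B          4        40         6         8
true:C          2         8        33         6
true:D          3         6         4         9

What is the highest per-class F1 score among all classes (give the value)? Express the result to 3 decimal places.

Per-class F1 score (2·TP/(2·TP+FP+FN)):
  A: TP=11, FP=4+2+3=9, FN=7+2+6=15 → 22/46 = 0.4783
  B: TP=40, FP=7+8+6=21, FN=4+6+8=18 → 80/119 = 0.6723
  C: TP=33, FP=2+6+4=12, FN=2+8+6=16 → 66/94 = 0.7021
  D: TP=9, FP=6+8+6=20, FN=3+6+4=13 → 18/51 = 0.3529
Highest is class 'C' with F1 score = 0.702.

0.702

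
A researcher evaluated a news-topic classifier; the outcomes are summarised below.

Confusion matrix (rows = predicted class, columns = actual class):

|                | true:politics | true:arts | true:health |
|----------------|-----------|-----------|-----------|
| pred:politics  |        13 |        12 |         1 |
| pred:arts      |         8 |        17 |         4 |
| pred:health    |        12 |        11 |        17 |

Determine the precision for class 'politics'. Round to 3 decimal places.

precision = TP/(TP+FP).
politics: TP=13, FP=12+1=13 → 13/26 = 0.5000

0.500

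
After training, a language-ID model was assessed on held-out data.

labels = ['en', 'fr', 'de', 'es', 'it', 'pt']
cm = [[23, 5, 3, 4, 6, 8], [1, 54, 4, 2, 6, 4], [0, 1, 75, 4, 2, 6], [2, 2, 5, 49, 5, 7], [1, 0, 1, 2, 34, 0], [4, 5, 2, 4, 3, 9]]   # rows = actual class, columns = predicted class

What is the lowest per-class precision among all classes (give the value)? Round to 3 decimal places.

Per-class precision (TP/(TP+FP)):
  en: TP=23, FP=1+0+2+1+4=8 → 23/31 = 0.7419
  fr: TP=54, FP=5+1+2+0+5=13 → 54/67 = 0.8060
  de: TP=75, FP=3+4+5+1+2=15 → 75/90 = 0.8333
  es: TP=49, FP=4+2+4+2+4=16 → 49/65 = 0.7538
  it: TP=34, FP=6+6+2+5+3=22 → 34/56 = 0.6071
  pt: TP=9, FP=8+4+6+7+0=25 → 9/34 = 0.2647
Lowest is class 'pt' with precision = 0.265.

0.265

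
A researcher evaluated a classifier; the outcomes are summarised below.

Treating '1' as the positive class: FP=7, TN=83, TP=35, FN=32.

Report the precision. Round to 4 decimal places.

Precision = TP/(TP+FP) = 35/(35+7) = 35/42 = 0.8333

0.8333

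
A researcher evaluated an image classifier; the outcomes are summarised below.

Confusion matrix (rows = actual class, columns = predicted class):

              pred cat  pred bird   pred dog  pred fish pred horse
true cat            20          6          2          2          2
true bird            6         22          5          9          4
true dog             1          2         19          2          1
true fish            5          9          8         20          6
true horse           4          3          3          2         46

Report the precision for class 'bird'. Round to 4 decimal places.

Take TP from the diagonal, FP from the rest of the 'bird' prediction marginal, FN from the rest of the 'bird' actual marginal.
precision = TP/(TP+FP).
bird: TP=22, FP=6+2+9+3=20 → 22/42 = 0.52381

0.5238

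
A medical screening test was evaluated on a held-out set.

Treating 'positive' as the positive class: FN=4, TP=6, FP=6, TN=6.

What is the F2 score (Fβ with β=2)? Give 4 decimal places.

0.5769

Fβ = (1+β²)·TP / ((1+β²)·TP + β²·FN + FP), with β²=4
= 5·6 / (5·6 + 4·4 + 6) = 0.5769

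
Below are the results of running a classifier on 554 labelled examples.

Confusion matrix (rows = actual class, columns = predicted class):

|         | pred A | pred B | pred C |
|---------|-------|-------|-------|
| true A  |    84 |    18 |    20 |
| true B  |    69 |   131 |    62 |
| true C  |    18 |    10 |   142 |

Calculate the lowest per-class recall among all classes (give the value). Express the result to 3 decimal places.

0.500

Per-class recall (TP/(TP+FN)):
  A: TP=84, FN=18+20=38 → 84/122 = 0.6885
  B: TP=131, FN=69+62=131 → 131/262 = 0.5000
  C: TP=142, FN=18+10=28 → 142/170 = 0.8353
Lowest is class 'B' with recall = 0.500.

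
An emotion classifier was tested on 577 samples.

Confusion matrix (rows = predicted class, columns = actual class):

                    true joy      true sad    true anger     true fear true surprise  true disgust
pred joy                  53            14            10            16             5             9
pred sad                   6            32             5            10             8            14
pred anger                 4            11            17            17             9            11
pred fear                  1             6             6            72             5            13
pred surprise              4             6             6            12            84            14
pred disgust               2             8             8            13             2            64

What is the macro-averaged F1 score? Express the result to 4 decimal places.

0.5288

Per-class F1 score (2·TP/(2·TP+FP+FN)):
  joy: TP=53, FP=14+10+16+5+9=54, FN=6+4+1+4+2=17 → 106/177 = 0.59887
  sad: TP=32, FP=6+5+10+8+14=43, FN=14+11+6+6+8=45 → 64/152 = 0.42105
  anger: TP=17, FP=4+11+17+9+11=52, FN=10+5+6+6+8=35 → 34/121 = 0.28099
  fear: TP=72, FP=1+6+6+5+13=31, FN=16+10+17+12+13=68 → 144/243 = 0.59259
  surprise: TP=84, FP=4+6+6+12+14=42, FN=5+8+9+5+2=29 → 168/239 = 0.70293
  disgust: TP=64, FP=2+8+8+13+2=33, FN=9+14+11+13+14=61 → 128/222 = 0.57658
Macro-F1 score = mean = (0.59887 + 0.42105 + 0.28099 + 0.59259 + 0.70293 + 0.57658) / 6 = 0.5288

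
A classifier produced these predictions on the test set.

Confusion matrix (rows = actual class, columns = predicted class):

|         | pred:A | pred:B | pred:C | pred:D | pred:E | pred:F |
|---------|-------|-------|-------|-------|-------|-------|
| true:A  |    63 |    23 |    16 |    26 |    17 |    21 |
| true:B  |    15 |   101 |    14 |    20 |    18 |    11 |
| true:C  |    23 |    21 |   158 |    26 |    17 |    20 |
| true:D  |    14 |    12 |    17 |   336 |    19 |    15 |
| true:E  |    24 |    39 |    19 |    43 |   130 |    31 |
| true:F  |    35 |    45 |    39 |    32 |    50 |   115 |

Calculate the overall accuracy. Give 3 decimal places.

Accuracy = trace / total = (63+101+158+336+130+115=903) / 1625 = 903/1625 = 0.556

0.556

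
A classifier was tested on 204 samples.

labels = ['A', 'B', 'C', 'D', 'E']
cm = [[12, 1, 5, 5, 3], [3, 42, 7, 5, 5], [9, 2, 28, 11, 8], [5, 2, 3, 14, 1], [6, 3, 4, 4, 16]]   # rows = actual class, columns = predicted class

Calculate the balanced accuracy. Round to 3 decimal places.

Balanced accuracy = mean of per-class recall.
  A: recall = 12/26 = 0.4615
  B: recall = 42/62 = 0.6774
  C: recall = 28/58 = 0.4828
  D: recall = 14/25 = 0.5600
  E: recall = 16/33 = 0.4848
Mean = (0.4615 + 0.6774 + 0.4828 + 0.5600 + 0.4848) / 5 = 0.533

0.533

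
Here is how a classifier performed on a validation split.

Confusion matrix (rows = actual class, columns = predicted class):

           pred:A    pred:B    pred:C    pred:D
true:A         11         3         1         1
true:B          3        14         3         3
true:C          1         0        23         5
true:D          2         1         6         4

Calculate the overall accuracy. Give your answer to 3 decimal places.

Accuracy = trace / total = (11+14+23+4=52) / 81 = 52/81 = 0.642

0.642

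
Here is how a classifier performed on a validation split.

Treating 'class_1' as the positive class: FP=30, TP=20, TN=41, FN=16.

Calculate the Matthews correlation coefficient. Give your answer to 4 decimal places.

MCC = (TP·TN − FP·FN) / √((TP+FP)(TP+FN)(TN+FP)(TN+FN))
Numerator = 20·41 − 30·16 = 340
Denominator = √(50·36·71·57) = √7284600 = 2698.9998
MCC = 340 / 2698.9998 = 0.1260

0.1260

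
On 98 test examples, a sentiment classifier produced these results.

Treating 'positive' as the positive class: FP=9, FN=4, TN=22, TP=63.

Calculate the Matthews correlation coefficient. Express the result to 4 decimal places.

0.6846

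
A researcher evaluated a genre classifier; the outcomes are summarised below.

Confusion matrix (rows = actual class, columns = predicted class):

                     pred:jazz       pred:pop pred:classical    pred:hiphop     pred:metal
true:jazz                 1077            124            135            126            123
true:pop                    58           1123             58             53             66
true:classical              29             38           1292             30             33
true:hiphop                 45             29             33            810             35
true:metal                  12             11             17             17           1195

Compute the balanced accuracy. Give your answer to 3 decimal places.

Balanced accuracy = mean of per-class recall.
  jazz: recall = 1077/1585 = 0.6795
  pop: recall = 1123/1358 = 0.8270
  classical: recall = 1292/1422 = 0.9086
  hiphop: recall = 810/952 = 0.8508
  metal: recall = 1195/1252 = 0.9545
Mean = (0.6795 + 0.8270 + 0.9086 + 0.8508 + 0.9545) / 5 = 0.844

0.844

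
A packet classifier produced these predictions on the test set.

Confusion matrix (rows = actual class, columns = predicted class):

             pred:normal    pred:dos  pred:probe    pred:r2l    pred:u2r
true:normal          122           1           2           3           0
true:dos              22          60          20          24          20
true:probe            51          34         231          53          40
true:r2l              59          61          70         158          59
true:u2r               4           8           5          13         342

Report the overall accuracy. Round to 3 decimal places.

Accuracy = trace / total = (122+60+231+158+342=913) / 1462 = 913/1462 = 0.624

0.624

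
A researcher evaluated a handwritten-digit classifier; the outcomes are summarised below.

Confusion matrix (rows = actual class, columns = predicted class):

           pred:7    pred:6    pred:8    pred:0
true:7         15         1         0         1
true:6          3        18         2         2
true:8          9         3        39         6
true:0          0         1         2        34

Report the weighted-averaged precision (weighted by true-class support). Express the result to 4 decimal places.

0.8086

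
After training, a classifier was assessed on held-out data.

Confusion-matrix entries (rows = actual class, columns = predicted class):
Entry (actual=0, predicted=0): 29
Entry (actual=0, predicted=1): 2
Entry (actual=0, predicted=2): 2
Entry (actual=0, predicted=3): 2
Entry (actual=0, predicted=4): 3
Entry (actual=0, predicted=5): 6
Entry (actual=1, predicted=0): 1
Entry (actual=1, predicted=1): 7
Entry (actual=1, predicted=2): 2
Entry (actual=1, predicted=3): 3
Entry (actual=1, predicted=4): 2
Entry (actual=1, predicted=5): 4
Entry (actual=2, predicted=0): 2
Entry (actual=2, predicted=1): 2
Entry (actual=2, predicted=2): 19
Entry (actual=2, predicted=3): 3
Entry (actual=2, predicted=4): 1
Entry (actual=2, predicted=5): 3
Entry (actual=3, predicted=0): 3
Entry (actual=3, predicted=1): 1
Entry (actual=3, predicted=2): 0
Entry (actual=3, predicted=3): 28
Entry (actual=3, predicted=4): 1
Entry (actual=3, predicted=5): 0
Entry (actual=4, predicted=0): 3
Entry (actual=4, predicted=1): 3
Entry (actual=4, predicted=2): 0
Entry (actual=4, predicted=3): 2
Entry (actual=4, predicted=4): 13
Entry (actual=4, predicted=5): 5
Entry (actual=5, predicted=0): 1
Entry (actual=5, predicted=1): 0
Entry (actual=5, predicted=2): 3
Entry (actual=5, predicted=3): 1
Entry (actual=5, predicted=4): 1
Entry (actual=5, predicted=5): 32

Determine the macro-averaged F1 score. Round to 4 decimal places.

0.6412

Per-class F1 score (2·TP/(2·TP+FP+FN)):
  0: TP=29, FP=1+2+3+3+1=10, FN=2+2+2+3+6=15 → 58/83 = 0.69880
  1: TP=7, FP=2+2+1+3+0=8, FN=1+2+3+2+4=12 → 14/34 = 0.41176
  2: TP=19, FP=2+2+0+0+3=7, FN=2+2+3+1+3=11 → 38/56 = 0.67857
  3: TP=28, FP=2+3+3+2+1=11, FN=3+1+0+1+0=5 → 56/72 = 0.77778
  4: TP=13, FP=3+2+1+1+1=8, FN=3+3+0+2+5=13 → 26/47 = 0.55319
  5: TP=32, FP=6+4+3+0+5=18, FN=1+0+3+1+1=6 → 64/88 = 0.72727
Macro-F1 score = mean = (0.69880 + 0.41176 + 0.67857 + 0.77778 + 0.55319 + 0.72727) / 6 = 0.6412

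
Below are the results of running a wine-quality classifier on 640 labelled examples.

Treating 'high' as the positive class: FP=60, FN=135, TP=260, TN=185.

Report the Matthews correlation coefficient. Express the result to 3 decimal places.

0.402

MCC = (TP·TN − FP·FN) / √((TP+FP)(TP+FN)(TN+FP)(TN+FN))
Numerator = 260·185 − 60·135 = 40000
Denominator = √(320·395·245·320) = √9909760000 = 99547.7775
MCC = 40000 / 99547.7775 = 0.402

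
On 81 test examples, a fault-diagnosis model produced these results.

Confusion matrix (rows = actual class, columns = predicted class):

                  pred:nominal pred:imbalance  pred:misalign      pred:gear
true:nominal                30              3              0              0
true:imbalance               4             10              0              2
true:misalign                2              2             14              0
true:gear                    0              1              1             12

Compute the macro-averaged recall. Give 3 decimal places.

0.792

Per-class recall (TP/(TP+FN)):
  nominal: TP=30, FN=3+0+0=3 → 30/33 = 0.9091
  imbalance: TP=10, FN=4+0+2=6 → 10/16 = 0.6250
  misalign: TP=14, FN=2+2+0=4 → 14/18 = 0.7778
  gear: TP=12, FN=0+1+1=2 → 12/14 = 0.8571
Macro-recall = mean = (0.9091 + 0.6250 + 0.7778 + 0.8571) / 4 = 0.792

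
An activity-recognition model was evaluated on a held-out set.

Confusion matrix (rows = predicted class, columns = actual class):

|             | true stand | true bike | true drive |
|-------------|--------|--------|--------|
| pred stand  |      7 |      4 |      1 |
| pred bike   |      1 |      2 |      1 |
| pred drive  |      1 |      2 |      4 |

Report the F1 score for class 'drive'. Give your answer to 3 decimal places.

One-vs-rest for 'drive': TP = diagonal; FP = other classes predicted 'drive'; FN = 'drive' predicted as other.
F1 score = 2·TP/(2·TP+FP+FN).
drive: TP=4, FP=1+2=3, FN=1+1=2 → 8/13 = 0.6154

0.615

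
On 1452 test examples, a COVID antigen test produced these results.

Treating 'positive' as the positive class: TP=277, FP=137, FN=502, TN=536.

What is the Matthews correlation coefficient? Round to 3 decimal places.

MCC = (TP·TN − FP·FN) / √((TP+FP)(TP+FN)(TN+FP)(TN+FN))
Numerator = 277·536 − 137·502 = 79698
Denominator = √(414·779·673·1038) = √225294306444 = 474651.7739
MCC = 79698 / 474651.7739 = 0.168

0.168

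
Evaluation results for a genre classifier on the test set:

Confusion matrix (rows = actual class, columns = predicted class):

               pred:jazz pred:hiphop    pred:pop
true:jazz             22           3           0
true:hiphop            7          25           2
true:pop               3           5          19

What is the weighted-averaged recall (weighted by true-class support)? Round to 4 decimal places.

0.7674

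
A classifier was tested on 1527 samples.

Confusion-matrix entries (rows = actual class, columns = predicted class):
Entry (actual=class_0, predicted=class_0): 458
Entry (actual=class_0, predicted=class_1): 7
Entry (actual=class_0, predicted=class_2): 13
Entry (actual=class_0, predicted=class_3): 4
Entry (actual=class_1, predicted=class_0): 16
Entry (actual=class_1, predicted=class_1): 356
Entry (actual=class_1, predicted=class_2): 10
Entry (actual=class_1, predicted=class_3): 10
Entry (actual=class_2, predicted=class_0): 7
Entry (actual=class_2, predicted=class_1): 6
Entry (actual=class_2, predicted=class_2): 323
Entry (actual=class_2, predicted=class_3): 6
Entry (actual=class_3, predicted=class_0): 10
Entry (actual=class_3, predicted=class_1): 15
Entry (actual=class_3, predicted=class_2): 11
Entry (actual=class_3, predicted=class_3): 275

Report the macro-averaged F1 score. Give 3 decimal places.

0.923

Per-class F1 score (2·TP/(2·TP+FP+FN)):
  class_0: TP=458, FP=16+7+10=33, FN=7+13+4=24 → 916/973 = 0.9414
  class_1: TP=356, FP=7+6+15=28, FN=16+10+10=36 → 712/776 = 0.9175
  class_2: TP=323, FP=13+10+11=34, FN=7+6+6=19 → 646/699 = 0.9242
  class_3: TP=275, FP=4+10+6=20, FN=10+15+11=36 → 550/606 = 0.9076
Macro-F1 score = mean = (0.9414 + 0.9175 + 0.9242 + 0.9076) / 4 = 0.923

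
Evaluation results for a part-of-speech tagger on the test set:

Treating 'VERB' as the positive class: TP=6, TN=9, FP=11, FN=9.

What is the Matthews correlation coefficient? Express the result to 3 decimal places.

-0.149

MCC = (TP·TN − FP·FN) / √((TP+FP)(TP+FN)(TN+FP)(TN+FN))
Numerator = 6·9 − 11·9 = -45
Denominator = √(17·15·20·18) = √91800 = 302.9851
MCC = -45 / 302.9851 = -0.149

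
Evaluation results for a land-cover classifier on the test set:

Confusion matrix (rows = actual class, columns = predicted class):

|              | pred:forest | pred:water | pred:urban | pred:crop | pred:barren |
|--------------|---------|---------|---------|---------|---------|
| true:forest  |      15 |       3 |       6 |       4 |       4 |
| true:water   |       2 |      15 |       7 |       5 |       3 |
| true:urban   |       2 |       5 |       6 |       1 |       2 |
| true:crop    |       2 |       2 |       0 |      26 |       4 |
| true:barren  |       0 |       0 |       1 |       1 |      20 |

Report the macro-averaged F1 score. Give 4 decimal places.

0.5771

Per-class F1 score (2·TP/(2·TP+FP+FN)):
  forest: TP=15, FP=2+2+2+0=6, FN=3+6+4+4=17 → 30/53 = 0.56604
  water: TP=15, FP=3+5+2+0=10, FN=2+7+5+3=17 → 30/57 = 0.52632
  urban: TP=6, FP=6+7+0+1=14, FN=2+5+1+2=10 → 12/36 = 0.33333
  crop: TP=26, FP=4+5+1+1=11, FN=2+2+0+4=8 → 52/71 = 0.73239
  barren: TP=20, FP=4+3+2+4=13, FN=0+0+1+1=2 → 40/55 = 0.72727
Macro-F1 score = mean = (0.56604 + 0.52632 + 0.33333 + 0.73239 + 0.72727) / 5 = 0.5771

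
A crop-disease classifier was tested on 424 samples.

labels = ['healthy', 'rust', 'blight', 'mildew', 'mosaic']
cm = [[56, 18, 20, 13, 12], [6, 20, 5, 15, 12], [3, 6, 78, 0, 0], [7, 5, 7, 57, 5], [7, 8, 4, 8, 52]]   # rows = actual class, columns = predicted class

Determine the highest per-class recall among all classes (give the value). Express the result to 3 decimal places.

0.897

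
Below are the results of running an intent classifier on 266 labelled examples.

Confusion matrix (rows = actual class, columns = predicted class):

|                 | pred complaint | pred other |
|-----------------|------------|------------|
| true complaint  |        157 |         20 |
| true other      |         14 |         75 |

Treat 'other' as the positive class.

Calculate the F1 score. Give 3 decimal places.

Precision = TP/(TP+FP) = 75/95 = 0.7895
Recall = TP/(TP+FN) = 75/89 = 0.8427
F1 = 2·TP/(2·TP+FP+FN) = 150/184 = 0.815

0.815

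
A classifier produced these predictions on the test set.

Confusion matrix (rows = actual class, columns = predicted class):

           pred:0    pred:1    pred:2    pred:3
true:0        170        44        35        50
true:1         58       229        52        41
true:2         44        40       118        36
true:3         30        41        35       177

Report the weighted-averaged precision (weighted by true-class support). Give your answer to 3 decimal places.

Per-class precision (TP/(TP+FP)):
  0: TP=170, FP=58+44+30=132 → 170/302 = 0.5629
  1: TP=229, FP=44+40+41=125 → 229/354 = 0.6469
  2: TP=118, FP=35+52+35=122 → 118/240 = 0.4917
  3: TP=177, FP=50+41+36=127 → 177/304 = 0.5822
Weighted-precision = Σ (supportᵢ/N)·precisionᵢ with N=1200: (299/1200)·0.5629 + (380/1200)·0.6469 + (238/1200)·0.4917 + (283/1200)·0.5822 = 0.580

0.580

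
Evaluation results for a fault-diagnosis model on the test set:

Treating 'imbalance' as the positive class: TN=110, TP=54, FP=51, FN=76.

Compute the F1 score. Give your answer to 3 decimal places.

0.460

Precision = TP/(TP+FP) = 54/105 = 0.5143
Recall = TP/(TP+FN) = 54/130 = 0.4154
F1 = 2·TP/(2·TP+FP+FN) = 108/235 = 0.460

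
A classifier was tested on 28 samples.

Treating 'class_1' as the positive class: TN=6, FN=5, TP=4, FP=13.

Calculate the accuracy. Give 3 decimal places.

Accuracy = (TP+TN)/N = (4+6)/28 = 0.357

0.357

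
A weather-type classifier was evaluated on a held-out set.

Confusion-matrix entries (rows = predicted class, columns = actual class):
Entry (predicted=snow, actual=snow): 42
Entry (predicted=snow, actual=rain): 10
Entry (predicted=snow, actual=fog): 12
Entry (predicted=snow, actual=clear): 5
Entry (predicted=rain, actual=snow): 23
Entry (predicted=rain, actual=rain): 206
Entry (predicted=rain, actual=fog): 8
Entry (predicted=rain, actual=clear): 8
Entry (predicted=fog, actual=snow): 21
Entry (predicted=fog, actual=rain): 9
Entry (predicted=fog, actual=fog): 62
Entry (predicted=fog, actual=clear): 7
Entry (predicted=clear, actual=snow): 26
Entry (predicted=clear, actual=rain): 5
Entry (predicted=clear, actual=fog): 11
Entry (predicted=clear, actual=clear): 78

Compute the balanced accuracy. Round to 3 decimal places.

Balanced accuracy = mean of per-class recall.
  snow: recall = 42/112 = 0.3750
  rain: recall = 206/230 = 0.8957
  fog: recall = 62/93 = 0.6667
  clear: recall = 78/98 = 0.7959
Mean = (0.3750 + 0.8957 + 0.6667 + 0.7959) / 4 = 0.683

0.683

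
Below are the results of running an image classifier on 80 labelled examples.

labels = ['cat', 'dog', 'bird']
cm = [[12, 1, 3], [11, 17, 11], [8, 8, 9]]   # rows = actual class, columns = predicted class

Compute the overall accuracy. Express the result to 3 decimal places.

Accuracy = trace / total = (12+17+9=38) / 80 = 38/80 = 0.475

0.475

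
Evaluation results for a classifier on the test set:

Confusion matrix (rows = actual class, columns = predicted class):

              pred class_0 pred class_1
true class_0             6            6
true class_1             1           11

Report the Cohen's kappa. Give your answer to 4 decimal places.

Observed agreement pₒ = trace/N = 17/24 = 0.70833
Expected agreement pₑ = Σ (rowᵢ·colᵢ)/N² = (12·7 + 12·17)/24² = 0.50000
κ = (pₒ − pₑ)/(1 − pₑ) = (0.70833 − 0.50000)/(1 − 0.50000) = 0.4167

0.4167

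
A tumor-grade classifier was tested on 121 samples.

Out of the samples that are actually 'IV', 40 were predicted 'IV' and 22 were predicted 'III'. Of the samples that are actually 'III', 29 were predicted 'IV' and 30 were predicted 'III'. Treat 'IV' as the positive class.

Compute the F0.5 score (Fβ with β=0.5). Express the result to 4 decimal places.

Fβ = (1+β²)·TP / ((1+β²)·TP + β²·FN + FP), with β²=1/4
= 1.25·40 / (1.25·40 + 0.25·22 + 29) = 0.5917

0.5917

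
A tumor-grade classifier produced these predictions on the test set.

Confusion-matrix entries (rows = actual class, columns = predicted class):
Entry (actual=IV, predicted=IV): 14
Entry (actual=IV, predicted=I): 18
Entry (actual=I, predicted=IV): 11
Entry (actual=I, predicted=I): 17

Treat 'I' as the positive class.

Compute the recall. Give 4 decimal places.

0.6071

Recall = TP/(TP+FN) = 17/(17+11) = 17/28 = 0.6071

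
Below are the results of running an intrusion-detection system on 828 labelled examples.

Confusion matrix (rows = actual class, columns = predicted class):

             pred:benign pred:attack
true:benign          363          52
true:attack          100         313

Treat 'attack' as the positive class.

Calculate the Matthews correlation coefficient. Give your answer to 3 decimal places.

0.637

MCC = (TP·TN − FP·FN) / √((TP+FP)(TP+FN)(TN+FP)(TN+FN))
Numerator = 313·363 − 52·100 = 108419
Denominator = √(365·413·415·463) = √28964898025 = 170190.7695
MCC = 108419 / 170190.7695 = 0.637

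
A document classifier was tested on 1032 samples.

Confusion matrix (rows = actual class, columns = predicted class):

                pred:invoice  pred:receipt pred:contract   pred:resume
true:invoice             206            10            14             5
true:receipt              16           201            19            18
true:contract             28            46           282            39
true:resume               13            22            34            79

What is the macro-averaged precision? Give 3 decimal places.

Per-class precision (TP/(TP+FP)):
  invoice: TP=206, FP=16+28+13=57 → 206/263 = 0.7833
  receipt: TP=201, FP=10+46+22=78 → 201/279 = 0.7204
  contract: TP=282, FP=14+19+34=67 → 282/349 = 0.8080
  resume: TP=79, FP=5+18+39=62 → 79/141 = 0.5603
Macro-precision = mean = (0.7833 + 0.7204 + 0.8080 + 0.5603) / 4 = 0.718

0.718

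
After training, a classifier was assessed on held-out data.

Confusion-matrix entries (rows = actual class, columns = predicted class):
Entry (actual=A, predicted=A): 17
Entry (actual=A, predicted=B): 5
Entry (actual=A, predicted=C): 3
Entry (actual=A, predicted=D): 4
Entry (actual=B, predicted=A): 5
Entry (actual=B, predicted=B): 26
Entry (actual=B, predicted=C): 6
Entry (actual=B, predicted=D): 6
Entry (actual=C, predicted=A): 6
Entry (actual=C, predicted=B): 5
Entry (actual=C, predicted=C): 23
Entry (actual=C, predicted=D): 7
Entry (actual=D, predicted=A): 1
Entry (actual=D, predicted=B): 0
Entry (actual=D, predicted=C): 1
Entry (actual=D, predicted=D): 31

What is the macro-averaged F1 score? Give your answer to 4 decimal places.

0.6579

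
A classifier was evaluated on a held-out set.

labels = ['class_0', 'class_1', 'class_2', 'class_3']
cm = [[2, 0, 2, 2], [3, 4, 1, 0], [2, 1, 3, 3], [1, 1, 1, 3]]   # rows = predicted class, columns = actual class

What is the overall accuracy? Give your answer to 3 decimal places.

0.414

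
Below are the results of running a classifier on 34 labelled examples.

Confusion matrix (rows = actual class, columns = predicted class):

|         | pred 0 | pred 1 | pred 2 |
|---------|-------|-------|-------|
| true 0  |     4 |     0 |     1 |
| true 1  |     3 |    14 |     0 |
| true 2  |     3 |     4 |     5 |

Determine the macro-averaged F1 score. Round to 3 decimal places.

0.630

Per-class F1 score (2·TP/(2·TP+FP+FN)):
  0: TP=4, FP=3+3=6, FN=0+1=1 → 8/15 = 0.5333
  1: TP=14, FP=0+4=4, FN=3+0=3 → 28/35 = 0.8000
  2: TP=5, FP=1+0=1, FN=3+4=7 → 10/18 = 0.5556
Macro-F1 score = mean = (0.5333 + 0.8000 + 0.5556) / 3 = 0.630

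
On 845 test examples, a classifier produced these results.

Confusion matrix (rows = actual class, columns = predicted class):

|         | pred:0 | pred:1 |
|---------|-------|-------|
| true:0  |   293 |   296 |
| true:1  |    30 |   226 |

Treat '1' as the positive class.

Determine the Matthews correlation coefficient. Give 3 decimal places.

0.360

MCC = (TP·TN − FP·FN) / √((TP+FP)(TP+FN)(TN+FP)(TN+FN))
Numerator = 226·293 − 296·30 = 57338
Denominator = √(522·256·589·323) = √25423087104 = 159446.1887
MCC = 57338 / 159446.1887 = 0.360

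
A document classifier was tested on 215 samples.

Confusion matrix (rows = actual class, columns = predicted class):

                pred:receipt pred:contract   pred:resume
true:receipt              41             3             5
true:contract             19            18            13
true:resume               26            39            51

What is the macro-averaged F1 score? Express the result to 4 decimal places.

Per-class F1 score (2·TP/(2·TP+FP+FN)):
  receipt: TP=41, FP=19+26=45, FN=3+5=8 → 82/135 = 0.60741
  contract: TP=18, FP=3+39=42, FN=19+13=32 → 36/110 = 0.32727
  resume: TP=51, FP=5+13=18, FN=26+39=65 → 102/185 = 0.55135
Macro-F1 score = mean = (0.60741 + 0.32727 + 0.55135) / 3 = 0.4953

0.4953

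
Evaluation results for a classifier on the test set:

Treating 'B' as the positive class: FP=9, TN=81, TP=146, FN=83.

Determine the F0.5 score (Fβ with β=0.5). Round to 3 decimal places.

Fβ = (1+β²)·TP / ((1+β²)·TP + β²·FN + FP), with β²=1/4
= 1.25·146 / (1.25·146 + 0.25·83 + 9) = 0.860

0.860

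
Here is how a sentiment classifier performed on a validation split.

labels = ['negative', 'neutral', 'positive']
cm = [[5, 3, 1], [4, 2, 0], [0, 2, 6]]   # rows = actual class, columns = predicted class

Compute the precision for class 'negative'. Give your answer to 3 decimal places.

0.556

precision = TP/(TP+FP).
negative: TP=5, FP=4+0=4 → 5/9 = 0.5556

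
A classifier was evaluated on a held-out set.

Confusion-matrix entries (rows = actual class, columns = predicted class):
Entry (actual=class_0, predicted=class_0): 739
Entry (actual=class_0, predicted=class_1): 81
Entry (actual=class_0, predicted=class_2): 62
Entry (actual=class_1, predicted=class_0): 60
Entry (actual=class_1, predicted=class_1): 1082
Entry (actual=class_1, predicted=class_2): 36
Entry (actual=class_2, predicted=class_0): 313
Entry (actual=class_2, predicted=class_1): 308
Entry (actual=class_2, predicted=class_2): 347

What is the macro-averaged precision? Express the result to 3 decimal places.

Per-class precision (TP/(TP+FP)):
  class_0: TP=739, FP=60+313=373 → 739/1112 = 0.6646
  class_1: TP=1082, FP=81+308=389 → 1082/1471 = 0.7356
  class_2: TP=347, FP=62+36=98 → 347/445 = 0.7798
Macro-precision = mean = (0.6646 + 0.7356 + 0.7798) / 3 = 0.727

0.727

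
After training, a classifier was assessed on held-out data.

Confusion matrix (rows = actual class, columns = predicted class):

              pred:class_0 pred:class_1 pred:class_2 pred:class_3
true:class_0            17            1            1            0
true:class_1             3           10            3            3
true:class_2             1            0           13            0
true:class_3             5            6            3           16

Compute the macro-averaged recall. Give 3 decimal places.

0.721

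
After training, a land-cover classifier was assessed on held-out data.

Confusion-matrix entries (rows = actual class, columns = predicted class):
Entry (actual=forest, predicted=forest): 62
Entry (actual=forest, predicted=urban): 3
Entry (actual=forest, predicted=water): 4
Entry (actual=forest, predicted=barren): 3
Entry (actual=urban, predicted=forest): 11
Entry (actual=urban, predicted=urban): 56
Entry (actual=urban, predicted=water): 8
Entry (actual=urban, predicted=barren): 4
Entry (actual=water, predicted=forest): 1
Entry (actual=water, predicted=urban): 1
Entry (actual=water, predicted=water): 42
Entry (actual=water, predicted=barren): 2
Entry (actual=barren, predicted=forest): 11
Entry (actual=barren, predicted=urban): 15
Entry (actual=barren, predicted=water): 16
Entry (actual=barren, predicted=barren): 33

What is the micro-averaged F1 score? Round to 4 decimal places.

Micro-averaging pools counts across classes: ΣTP=193, ΣFP=79, ΣFN=79.
Micro-F1 score = 2·TP/(2·TP+FP+FN) on pooled counts = 0.7096 (equals overall accuracy in single-label multiclass).

0.7096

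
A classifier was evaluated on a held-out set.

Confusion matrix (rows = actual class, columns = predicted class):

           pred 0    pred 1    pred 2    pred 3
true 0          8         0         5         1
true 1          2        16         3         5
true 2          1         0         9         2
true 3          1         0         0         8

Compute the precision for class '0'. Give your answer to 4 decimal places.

0.6667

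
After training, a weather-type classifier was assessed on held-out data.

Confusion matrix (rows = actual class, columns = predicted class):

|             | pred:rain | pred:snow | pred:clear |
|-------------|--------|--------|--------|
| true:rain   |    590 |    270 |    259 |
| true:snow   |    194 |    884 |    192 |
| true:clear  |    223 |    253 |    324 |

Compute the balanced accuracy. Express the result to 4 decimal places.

Balanced accuracy = mean of per-class recall.
  rain: recall = 590/1119 = 0.52726
  snow: recall = 884/1270 = 0.69606
  clear: recall = 324/800 = 0.40500
Mean = (0.52726 + 0.69606 + 0.40500) / 3 = 0.5428

0.5428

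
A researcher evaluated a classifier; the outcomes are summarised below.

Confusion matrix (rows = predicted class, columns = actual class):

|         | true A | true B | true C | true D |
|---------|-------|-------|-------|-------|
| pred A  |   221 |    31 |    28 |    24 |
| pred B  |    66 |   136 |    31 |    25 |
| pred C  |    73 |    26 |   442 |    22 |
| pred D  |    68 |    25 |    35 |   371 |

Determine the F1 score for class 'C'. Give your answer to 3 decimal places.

0.804

F1 score = 2·TP/(2·TP+FP+FN).
C: TP=442, FP=73+26+22=121, FN=28+31+35=94 → 884/1099 = 0.8044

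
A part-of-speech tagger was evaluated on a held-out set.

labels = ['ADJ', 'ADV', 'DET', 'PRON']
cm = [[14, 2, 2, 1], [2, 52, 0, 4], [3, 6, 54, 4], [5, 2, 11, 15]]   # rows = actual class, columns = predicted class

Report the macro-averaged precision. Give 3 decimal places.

0.713

Per-class precision (TP/(TP+FP)):
  ADJ: TP=14, FP=2+3+5=10 → 14/24 = 0.5833
  ADV: TP=52, FP=2+6+2=10 → 52/62 = 0.8387
  DET: TP=54, FP=2+0+11=13 → 54/67 = 0.8060
  PRON: TP=15, FP=1+4+4=9 → 15/24 = 0.6250
Macro-precision = mean = (0.5833 + 0.8387 + 0.8060 + 0.6250) / 4 = 0.713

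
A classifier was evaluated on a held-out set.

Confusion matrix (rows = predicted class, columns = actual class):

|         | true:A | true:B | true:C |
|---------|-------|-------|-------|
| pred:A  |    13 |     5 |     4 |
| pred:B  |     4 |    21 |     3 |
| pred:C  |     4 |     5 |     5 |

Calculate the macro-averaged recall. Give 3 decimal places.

0.571

Per-class recall (TP/(TP+FN)):
  A: TP=13, FN=4+4=8 → 13/21 = 0.6190
  B: TP=21, FN=5+5=10 → 21/31 = 0.6774
  C: TP=5, FN=4+3=7 → 5/12 = 0.4167
Macro-recall = mean = (0.6190 + 0.6774 + 0.4167) / 3 = 0.571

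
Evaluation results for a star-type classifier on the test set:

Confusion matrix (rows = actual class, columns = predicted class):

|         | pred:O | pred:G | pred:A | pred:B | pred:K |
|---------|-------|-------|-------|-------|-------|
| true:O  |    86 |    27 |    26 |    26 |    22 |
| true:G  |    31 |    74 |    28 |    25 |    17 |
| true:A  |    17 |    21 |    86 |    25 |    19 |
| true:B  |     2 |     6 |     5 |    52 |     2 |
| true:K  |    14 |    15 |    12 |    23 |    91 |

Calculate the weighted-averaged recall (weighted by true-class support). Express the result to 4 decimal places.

Per-class recall (TP/(TP+FN)):
  O: TP=86, FN=27+26+26+22=101 → 86/187 = 0.45989
  G: TP=74, FN=31+28+25+17=101 → 74/175 = 0.42286
  A: TP=86, FN=17+21+25+19=82 → 86/168 = 0.51190
  B: TP=52, FN=2+6+5+2=15 → 52/67 = 0.77612
  K: TP=91, FN=14+15+12+23=64 → 91/155 = 0.58710
Weighted-recall = Σ (supportᵢ/N)·recallᵢ with N=752: (187/752)·0.45989 + (175/752)·0.42286 + (168/752)·0.51190 + (67/752)·0.77612 + (155/752)·0.58710 = 0.5173

0.5173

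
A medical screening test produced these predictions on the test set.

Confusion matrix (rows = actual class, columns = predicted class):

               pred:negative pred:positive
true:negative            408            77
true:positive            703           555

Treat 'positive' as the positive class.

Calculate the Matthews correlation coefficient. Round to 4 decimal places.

0.2633

MCC = (TP·TN − FP·FN) / √((TP+FP)(TP+FN)(TN+FP)(TN+FN))
Numerator = 555·408 − 77·703 = 172309
Denominator = √(632·1258·485·1111) = √428403999760 = 654525.7823
MCC = 172309 / 654525.7823 = 0.2633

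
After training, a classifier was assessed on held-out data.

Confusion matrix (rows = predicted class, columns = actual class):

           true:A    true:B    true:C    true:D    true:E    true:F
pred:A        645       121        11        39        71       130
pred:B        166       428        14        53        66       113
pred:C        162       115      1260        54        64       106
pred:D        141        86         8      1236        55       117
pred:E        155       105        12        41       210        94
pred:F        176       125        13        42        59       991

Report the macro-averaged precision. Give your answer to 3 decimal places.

0.609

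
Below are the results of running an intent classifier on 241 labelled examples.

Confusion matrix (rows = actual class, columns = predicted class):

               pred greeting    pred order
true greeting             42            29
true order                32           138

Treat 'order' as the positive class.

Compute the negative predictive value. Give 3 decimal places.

0.568

NPV = TN/(TN+FN) = 42/(42+32) = 0.568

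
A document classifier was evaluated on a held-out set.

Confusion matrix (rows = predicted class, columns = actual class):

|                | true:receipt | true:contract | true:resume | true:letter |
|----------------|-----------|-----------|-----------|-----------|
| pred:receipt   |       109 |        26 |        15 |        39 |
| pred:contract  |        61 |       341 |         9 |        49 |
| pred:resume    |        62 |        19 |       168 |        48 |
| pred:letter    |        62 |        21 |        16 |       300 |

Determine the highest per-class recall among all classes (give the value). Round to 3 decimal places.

0.838

Per-class recall (TP/(TP+FN)):
  receipt: TP=109, FN=61+62+62=185 → 109/294 = 0.3707
  contract: TP=341, FN=26+19+21=66 → 341/407 = 0.8378
  resume: TP=168, FN=15+9+16=40 → 168/208 = 0.8077
  letter: TP=300, FN=39+49+48=136 → 300/436 = 0.6881
Highest is class 'contract' with recall = 0.838.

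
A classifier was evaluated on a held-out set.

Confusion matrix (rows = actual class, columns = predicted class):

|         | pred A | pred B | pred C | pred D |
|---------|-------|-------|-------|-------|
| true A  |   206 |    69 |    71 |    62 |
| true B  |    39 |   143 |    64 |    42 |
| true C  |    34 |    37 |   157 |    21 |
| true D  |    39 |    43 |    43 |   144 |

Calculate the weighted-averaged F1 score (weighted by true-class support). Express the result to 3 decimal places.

Per-class F1 score (2·TP/(2·TP+FP+FN)):
  A: TP=206, FP=39+34+39=112, FN=69+71+62=202 → 412/726 = 0.5675
  B: TP=143, FP=69+37+43=149, FN=39+64+42=145 → 286/580 = 0.4931
  C: TP=157, FP=71+64+43=178, FN=34+37+21=92 → 314/584 = 0.5377
  D: TP=144, FP=62+42+21=125, FN=39+43+43=125 → 288/538 = 0.5353
Weighted-F1 score = Σ (supportᵢ/N)·F1 scoreᵢ with N=1214: (408/1214)·0.5675 + (288/1214)·0.4931 + (249/1214)·0.5377 + (269/1214)·0.5353 = 0.537

0.537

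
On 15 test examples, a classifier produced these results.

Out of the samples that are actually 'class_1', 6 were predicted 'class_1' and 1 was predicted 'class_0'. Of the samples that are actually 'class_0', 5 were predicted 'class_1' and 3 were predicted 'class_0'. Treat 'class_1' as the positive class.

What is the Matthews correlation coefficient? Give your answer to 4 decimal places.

MCC = (TP·TN − FP·FN) / √((TP+FP)(TP+FN)(TN+FP)(TN+FN))
Numerator = 6·3 − 5·1 = 13
Denominator = √(11·7·8·4) = √2464 = 49.6387
MCC = 13 / 49.6387 = 0.2619

0.2619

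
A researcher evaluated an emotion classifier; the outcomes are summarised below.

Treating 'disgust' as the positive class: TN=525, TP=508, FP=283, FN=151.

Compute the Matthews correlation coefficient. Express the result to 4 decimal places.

0.4197

MCC = (TP·TN − FP·FN) / √((TP+FP)(TP+FN)(TN+FP)(TN+FN))
Numerator = 508·525 − 283·151 = 223967
Denominator = √(791·659·808·676) = √284721297952 = 533592.8204
MCC = 223967 / 533592.8204 = 0.4197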